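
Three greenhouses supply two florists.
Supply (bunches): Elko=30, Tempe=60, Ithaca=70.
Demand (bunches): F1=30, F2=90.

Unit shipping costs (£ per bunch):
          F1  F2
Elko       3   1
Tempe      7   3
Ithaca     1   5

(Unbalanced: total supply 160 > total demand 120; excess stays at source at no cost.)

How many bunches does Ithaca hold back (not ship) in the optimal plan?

40

An optimal plan:
  Elko->F2: 30 bunches
  Tempe->F2: 60 bunches
  Ithaca->F1: 30 bunches
Total cost = £240.
Ithaca ships 30 of its 70, leaving 40.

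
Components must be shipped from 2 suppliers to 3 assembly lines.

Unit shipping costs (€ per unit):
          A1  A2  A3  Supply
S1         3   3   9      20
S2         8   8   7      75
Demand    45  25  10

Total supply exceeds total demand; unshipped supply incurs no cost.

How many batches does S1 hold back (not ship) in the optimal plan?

An optimal plan:
  S1 to A1: 20 batches
  S2 to A1: 25 batches
  S2 to A2: 25 batches
  S2 to A3: 10 batches
Total cost = €530.
S1 ships 20 of its 20, leaving 0.

0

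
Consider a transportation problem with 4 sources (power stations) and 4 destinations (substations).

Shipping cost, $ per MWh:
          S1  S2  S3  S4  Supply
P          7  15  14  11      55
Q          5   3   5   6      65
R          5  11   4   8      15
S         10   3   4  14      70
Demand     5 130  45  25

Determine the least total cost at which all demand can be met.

One minimum-cost allocation:
  P->S1: 5 × $7 = $35
  P->S3: 25 × $14 = $350
  P->S4: 25 × $11 = $275
  Q->S2: 65 × $3 = $195
  R->S3: 15 × $4 = $60
  S->S2: 65 × $3 = $195
  S->S3: 5 × $4 = $20
Total = 35 + 350 + 275 + 195 + 60 + 195 + 20 = $1130.
(Supply check: P ships 55; Q ships 65; R ships 15; S ships 70.)

1130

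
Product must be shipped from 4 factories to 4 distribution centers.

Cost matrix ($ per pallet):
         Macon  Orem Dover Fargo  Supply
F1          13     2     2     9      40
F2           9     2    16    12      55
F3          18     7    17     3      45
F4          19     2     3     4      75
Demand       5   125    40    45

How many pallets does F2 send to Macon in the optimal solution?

5

The minimum-cost plan:
  F1→Dover: 40 pallets
  F2→Macon: 5 pallets
  F2→Orem: 50 pallets
  F3→Fargo: 45 pallets
  F4→Orem: 75 pallets
Total cost = $510.
So F2→Macon carries 5 pallets.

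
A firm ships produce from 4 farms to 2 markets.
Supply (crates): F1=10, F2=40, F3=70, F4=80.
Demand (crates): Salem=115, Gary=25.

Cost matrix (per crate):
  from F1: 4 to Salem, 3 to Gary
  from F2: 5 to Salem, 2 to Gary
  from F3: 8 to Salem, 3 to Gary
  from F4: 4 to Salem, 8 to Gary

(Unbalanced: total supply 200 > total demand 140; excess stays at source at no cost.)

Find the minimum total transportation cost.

An optimal shipping plan:
  F1->Salem: 10 × 4 = 40
  F2->Salem: 25 × 5 = 125
  F2->Gary: 15 × 2 = 30
  F3->Gary: 10 × 3 = 30
  F4->Salem: 80 × 4 = 320
Total = 40 + 125 + 30 + 30 + 320 = 545.

545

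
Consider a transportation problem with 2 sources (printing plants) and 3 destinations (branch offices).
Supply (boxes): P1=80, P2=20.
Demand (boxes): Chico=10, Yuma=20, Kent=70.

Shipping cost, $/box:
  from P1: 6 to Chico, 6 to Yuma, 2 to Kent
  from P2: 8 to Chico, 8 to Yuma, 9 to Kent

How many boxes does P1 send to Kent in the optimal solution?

Optimal shipments:
  P1–Chico: 10 × $6 = $60
  P1–Kent: 70 × $2 = $140
  P2–Yuma: 20 × $8 = $160
Total cost = $360.
So P1→Kent carries 70 boxes.

70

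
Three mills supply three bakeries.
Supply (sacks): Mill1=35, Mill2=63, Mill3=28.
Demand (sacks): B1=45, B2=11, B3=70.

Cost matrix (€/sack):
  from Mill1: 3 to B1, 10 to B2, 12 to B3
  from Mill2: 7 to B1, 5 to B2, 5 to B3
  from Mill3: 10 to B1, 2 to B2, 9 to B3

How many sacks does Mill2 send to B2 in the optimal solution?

Solving gives:
  Mill1–B1: 35 × €3 = €105
  Mill2–B3: 63 × €5 = €315
  Mill3–B1: 10 × €10 = €100
  Mill3–B2: 11 × €2 = €22
  Mill3–B3: 7 × €9 = €63
Total cost = €605.
The route Mill2→B2 is not used.

0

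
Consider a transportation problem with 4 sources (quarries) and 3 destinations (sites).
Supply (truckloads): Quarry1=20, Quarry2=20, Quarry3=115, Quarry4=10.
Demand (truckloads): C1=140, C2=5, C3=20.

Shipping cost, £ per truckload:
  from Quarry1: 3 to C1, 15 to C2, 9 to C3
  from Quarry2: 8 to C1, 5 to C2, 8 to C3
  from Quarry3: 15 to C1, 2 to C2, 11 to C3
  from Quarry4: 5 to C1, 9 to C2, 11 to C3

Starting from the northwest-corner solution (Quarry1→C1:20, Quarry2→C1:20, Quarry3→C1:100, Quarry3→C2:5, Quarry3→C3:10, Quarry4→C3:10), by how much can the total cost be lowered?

Current plan cost = 20·3 + 20·8 + 100·15 + 5·2 + 10·11 + 10·11 = £1950.
Optimal plan:
  Quarry1→C1: 20 truckloads
  Quarry2→C1: 20 truckloads
  Quarry3→C1: 90 truckloads
  Quarry3→C2: 5 truckloads
  Quarry3→C3: 20 truckloads
  Quarry4→C1: 10 truckloads
Optimal cost = £1850.
Saving = 1950 − 1850 = £100.

100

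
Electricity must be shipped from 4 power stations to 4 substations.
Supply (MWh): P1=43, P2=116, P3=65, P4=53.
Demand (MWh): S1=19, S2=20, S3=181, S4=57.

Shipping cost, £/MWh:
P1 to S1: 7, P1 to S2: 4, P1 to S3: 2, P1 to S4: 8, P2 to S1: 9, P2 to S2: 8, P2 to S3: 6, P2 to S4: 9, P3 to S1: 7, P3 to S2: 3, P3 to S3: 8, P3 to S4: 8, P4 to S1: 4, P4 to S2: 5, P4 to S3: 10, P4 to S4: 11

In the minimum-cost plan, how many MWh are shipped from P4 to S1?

19

The minimum-cost plan:
  P1–S3: 43 × £2 = £86
  P2–S3: 116 × £6 = £696
  P3–S3: 8 × £8 = £64
  P3–S4: 57 × £8 = £456
  P4–S1: 19 × £4 = £76
  P4–S2: 20 × £5 = £100
  P4–S3: 14 × £10 = £140
Total cost = £1618.
So P4→S1 carries 19 MWh.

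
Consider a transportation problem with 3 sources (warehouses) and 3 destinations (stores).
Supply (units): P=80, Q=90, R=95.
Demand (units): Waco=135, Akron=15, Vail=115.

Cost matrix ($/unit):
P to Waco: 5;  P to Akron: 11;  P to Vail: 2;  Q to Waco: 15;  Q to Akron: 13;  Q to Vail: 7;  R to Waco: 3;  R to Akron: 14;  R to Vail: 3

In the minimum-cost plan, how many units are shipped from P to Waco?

40

Optimal shipments:
  P–Waco: 40 units
  P–Vail: 40 units
  Q–Akron: 15 units
  Q–Vail: 75 units
  R–Waco: 95 units
Total cost = $1285.
So P→Waco carries 40 units.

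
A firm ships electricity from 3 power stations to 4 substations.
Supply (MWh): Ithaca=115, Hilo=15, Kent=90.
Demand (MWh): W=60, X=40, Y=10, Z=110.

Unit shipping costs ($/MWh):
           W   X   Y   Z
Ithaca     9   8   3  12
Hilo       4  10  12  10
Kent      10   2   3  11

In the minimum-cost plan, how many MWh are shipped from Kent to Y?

0

Optimal shipments:
  Ithaca->W: 45 MWh
  Ithaca->Y: 10 MWh
  Ithaca->Z: 60 MWh
  Hilo->W: 15 MWh
  Kent->X: 40 MWh
  Kent->Z: 50 MWh
Total cost = $1845.
The route Kent→Y is not used.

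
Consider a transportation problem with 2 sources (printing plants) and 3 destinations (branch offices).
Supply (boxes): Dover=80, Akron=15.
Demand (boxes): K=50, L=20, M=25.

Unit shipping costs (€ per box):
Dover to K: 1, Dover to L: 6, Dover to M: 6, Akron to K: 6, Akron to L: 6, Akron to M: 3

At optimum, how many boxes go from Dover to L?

20

Solving gives:
  Dover–K: 50 × €1 = €50
  Dover–L: 20 × €6 = €120
  Dover–M: 10 × €6 = €60
  Akron–M: 15 × €3 = €45
Total cost = €275.
So Dover→L carries 20 boxes.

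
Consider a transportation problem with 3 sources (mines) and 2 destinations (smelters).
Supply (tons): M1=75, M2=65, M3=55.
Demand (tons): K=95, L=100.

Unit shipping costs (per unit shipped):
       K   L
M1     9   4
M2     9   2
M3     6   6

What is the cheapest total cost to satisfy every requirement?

960

A cheapest plan:
  M1->K: 40 × 9 = 360
  M1->L: 35 × 4 = 140
  M2->L: 65 × 2 = 130
  M3->K: 55 × 6 = 330
Total = 360 + 140 + 130 + 330 = 960.
(Supply check: M1 ships 75; M2 ships 65; M3 ships 55.)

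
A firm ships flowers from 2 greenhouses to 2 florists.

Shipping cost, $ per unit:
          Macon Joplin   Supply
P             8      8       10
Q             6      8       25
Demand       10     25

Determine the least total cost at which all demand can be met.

One minimum-cost allocation:
  P→Joplin: 10 × $8 = $80
  Q→Macon: 10 × $6 = $60
  Q→Joplin: 15 × $8 = $120
Total = 80 + 60 + 120 = $260.

260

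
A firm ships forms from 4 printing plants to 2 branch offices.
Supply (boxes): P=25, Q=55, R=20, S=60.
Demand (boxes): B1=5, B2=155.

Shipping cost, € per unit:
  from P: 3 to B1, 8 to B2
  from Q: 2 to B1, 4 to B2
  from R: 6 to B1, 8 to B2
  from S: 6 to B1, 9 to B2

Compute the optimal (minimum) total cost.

An optimal shipping plan:
  P–B1: 5 × €3 = €15
  P–B2: 20 × €8 = €160
  Q–B2: 55 × €4 = €220
  R–B2: 20 × €8 = €160
  S–B2: 60 × €9 = €540
Total = 15 + 160 + 220 + 160 + 540 = €1095.

1095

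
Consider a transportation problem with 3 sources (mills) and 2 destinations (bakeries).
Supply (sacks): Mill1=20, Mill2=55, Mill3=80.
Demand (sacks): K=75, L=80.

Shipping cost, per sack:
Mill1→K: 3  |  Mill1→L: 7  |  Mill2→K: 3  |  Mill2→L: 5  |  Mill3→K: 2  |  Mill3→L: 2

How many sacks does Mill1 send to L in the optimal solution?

Solving gives:
  Mill1→K: 20 × 3 = 60
  Mill2→K: 55 × 3 = 165
  Mill3→L: 80 × 2 = 160
Total cost = 385.
The route Mill1→L is not used.

0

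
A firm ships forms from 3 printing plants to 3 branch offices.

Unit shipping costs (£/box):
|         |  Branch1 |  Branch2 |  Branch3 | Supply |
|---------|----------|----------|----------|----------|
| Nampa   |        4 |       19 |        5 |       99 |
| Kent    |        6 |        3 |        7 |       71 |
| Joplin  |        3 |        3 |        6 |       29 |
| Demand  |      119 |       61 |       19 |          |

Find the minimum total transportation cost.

745

An optimal shipping plan:
  Nampa->Branch1: 80 boxes
  Nampa->Branch3: 19 boxes
  Kent->Branch1: 10 boxes
  Kent->Branch2: 61 boxes
  Joplin->Branch1: 29 boxes
Total cost = £745.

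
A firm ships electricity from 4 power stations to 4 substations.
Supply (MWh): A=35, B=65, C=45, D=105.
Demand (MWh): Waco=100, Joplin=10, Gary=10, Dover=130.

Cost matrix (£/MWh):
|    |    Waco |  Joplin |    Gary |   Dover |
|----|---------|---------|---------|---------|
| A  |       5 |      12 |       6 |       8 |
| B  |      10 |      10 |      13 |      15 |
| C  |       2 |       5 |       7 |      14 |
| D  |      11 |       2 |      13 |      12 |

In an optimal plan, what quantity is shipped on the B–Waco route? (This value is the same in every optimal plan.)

55

Optimal shipments:
  A→Gary: 10 × £6 = £60
  A→Dover: 25 × £8 = £200
  B→Waco: 55 × £10 = £550
  B→Dover: 10 × £15 = £150
  C→Waco: 45 × £2 = £90
  D→Joplin: 10 × £2 = £20
  D→Dover: 95 × £12 = £1140
Total cost = £2210.
So B→Waco carries 55 MWh.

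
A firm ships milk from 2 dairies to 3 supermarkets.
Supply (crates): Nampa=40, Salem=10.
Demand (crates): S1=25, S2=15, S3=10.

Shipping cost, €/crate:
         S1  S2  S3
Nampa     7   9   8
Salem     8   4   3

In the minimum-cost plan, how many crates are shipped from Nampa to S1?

25

Solving gives:
  Nampa to S1: 25 × €7 = €175
  Nampa to S2: 15 × €9 = €135
  Salem to S3: 10 × €3 = €30
Total cost = €340.
So Nampa→S1 carries 25 crates.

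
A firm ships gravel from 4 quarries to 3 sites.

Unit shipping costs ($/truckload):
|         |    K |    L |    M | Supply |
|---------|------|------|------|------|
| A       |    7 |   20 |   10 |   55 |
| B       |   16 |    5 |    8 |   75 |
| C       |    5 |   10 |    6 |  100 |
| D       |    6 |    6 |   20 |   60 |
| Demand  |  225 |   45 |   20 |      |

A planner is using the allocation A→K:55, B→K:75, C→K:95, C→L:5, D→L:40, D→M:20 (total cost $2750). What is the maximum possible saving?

960

Current plan cost = 55·7 + 75·16 + 95·5 + 5·10 + 40·6 + 20·20 = $2750.
Optimal plan:
  A to K: 55 × $7 = $385
  B to K: 10 × $16 = $160
  B to L: 45 × $5 = $225
  B to M: 20 × $8 = $160
  C to K: 100 × $5 = $500
  D to K: 60 × $6 = $360
Optimal cost = $1790.
Saving = 2750 − 1790 = $960.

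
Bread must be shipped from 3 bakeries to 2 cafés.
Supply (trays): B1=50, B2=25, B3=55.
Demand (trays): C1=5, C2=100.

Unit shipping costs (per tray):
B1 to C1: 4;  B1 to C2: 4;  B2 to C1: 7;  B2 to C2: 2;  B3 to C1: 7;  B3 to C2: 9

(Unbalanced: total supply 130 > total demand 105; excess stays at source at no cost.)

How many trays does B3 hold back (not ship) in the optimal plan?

Minimum-cost shipments:
  B1->C2: 50 × 4 = 200
  B2->C2: 25 × 2 = 50
  B3->C1: 5 × 7 = 35
  B3->C2: 25 × 9 = 225
Total cost = 510.
B3 ships 30 of its 55, leaving 25.

25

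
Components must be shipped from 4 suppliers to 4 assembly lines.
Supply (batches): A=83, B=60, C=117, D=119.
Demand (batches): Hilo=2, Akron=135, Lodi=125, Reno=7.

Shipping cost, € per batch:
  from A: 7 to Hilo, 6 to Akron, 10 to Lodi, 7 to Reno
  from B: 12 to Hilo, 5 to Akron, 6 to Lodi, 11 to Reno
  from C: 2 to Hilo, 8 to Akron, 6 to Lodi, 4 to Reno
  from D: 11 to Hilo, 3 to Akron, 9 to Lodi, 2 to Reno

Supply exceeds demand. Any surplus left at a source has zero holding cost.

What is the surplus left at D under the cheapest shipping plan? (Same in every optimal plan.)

0

Minimum-cost shipments:
  B to Akron: 23 × €5 = €115
  B to Lodi: 10 × €6 = €60
  C to Hilo: 2 × €2 = €4
  C to Lodi: 115 × €6 = €690
  D to Akron: 112 × €3 = €336
  D to Reno: 7 × €2 = €14
Total cost = €1219.
D ships 119 of its 119, leaving 0.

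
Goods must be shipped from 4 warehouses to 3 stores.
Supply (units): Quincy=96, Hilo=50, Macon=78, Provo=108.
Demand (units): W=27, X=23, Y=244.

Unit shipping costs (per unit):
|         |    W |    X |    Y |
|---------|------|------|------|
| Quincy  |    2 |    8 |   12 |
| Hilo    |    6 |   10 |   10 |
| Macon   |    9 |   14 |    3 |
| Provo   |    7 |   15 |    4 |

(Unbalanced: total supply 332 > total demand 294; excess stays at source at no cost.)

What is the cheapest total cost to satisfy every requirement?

A cheapest plan:
  Quincy to W: 27 × 2 = 54
  Quincy to X: 23 × 8 = 184
  Quincy to Y: 8 × 12 = 96
  Hilo to Y: 50 × 10 = 500
  Macon to Y: 78 × 3 = 234
  Provo to Y: 108 × 4 = 432
Total = 54 + 184 + 96 + 500 + 234 + 432 = 1500.

1500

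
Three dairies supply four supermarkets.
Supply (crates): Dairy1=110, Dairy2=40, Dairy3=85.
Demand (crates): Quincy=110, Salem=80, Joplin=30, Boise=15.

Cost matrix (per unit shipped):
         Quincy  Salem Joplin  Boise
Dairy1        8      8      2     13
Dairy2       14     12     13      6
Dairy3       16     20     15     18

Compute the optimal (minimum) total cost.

A cheapest plan:
  Dairy1->Quincy: 25 × 8 = 200
  Dairy1->Salem: 55 × 8 = 440
  Dairy1->Joplin: 30 × 2 = 60
  Dairy2->Salem: 25 × 12 = 300
  Dairy2->Boise: 15 × 6 = 90
  Dairy3->Quincy: 85 × 16 = 1360
Total = 200 + 440 + 60 + 300 + 90 + 1360 = 2450.
(Supply check: Dairy1 ships 110; Dairy2 ships 40; Dairy3 ships 85.)

2450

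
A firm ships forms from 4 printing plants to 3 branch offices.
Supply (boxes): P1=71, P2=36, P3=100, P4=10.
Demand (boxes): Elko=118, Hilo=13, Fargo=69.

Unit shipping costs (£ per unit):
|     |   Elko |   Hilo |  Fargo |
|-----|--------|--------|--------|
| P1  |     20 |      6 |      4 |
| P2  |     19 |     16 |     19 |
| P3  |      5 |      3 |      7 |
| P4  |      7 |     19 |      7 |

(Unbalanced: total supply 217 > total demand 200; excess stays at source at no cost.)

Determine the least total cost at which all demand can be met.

Optimal allocation:
  P1 to Hilo: 2 × £6 = £12
  P1 to Fargo: 69 × £4 = £276
  P2 to Elko: 8 × £19 = £152
  P2 to Hilo: 11 × £16 = £176
  P3 to Elko: 100 × £5 = £500
  P4 to Elko: 10 × £7 = £70
Total = 12 + 276 + 152 + 176 + 500 + 70 = £1186.

1186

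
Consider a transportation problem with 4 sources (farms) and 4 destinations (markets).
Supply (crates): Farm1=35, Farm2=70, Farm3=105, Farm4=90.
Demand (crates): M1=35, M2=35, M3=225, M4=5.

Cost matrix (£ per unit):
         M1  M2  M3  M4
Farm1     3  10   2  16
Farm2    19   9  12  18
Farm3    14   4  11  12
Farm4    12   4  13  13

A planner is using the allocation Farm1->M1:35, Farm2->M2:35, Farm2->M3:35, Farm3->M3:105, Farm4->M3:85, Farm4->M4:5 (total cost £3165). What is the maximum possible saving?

280

Current plan cost = 35·3 + 35·9 + 35·12 + 105·11 + 85·13 + 5·13 = £3165.
Optimal plan:
  Farm1→M3: 35 crates
  Farm2→M3: 70 crates
  Farm3→M3: 105 crates
  Farm4→M1: 35 crates
  Farm4→M2: 35 crates
  Farm4→M3: 15 crates
  Farm4→M4: 5 crates
Optimal cost = £2885.
Saving = 3165 − 2885 = £280.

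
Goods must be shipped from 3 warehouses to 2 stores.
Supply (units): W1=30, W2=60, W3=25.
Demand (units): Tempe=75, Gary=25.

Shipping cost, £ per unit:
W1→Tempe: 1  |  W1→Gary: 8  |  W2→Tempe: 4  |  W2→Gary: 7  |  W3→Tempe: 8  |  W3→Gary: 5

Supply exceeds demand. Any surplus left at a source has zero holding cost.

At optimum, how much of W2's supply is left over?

15

An optimal plan:
  W1→Tempe: 30 × £1 = £30
  W2→Tempe: 45 × £4 = £180
  W3→Gary: 25 × £5 = £125
Total cost = £335.
W2 ships 45 of its 60, leaving 15.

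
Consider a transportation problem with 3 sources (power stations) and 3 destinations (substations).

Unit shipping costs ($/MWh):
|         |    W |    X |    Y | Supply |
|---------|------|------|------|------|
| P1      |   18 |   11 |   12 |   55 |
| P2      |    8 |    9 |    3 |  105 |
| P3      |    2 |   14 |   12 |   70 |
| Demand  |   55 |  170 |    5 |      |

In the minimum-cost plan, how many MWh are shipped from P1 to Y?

Solving gives:
  P1→X: 55 MWh
  P2→X: 100 MWh
  P2→Y: 5 MWh
  P3→W: 55 MWh
  P3→X: 15 MWh
Total cost = $1840.
The route P1→Y is not used.

0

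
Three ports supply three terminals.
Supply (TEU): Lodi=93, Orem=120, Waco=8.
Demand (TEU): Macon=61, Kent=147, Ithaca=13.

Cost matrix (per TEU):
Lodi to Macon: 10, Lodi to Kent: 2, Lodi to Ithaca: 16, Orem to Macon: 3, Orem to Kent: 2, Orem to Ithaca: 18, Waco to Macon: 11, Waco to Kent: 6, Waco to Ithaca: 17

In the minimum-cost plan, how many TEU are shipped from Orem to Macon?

61

The minimum-cost plan:
  Lodi->Kent: 88 × 2 = 176
  Lodi->Ithaca: 5 × 16 = 80
  Orem->Macon: 61 × 3 = 183
  Orem->Kent: 59 × 2 = 118
  Waco->Ithaca: 8 × 17 = 136
Total cost = 693.
So Orem→Macon carries 61 TEU.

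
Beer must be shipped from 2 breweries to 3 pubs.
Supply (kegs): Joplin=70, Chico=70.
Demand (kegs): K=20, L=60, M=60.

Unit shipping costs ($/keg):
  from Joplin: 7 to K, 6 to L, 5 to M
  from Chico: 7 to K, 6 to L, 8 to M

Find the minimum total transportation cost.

800

An optimal shipping plan:
  Joplin to K: 10 × $7 = $70
  Joplin to M: 60 × $5 = $300
  Chico to K: 10 × $7 = $70
  Chico to L: 60 × $6 = $360
Total = 70 + 300 + 70 + 360 = $800.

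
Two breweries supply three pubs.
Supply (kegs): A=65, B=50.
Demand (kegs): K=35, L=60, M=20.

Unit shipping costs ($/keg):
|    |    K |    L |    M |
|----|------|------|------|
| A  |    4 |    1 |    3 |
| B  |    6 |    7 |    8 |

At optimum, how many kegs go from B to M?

Optimal shipments:
  A to L: 60 × $1 = $60
  A to M: 5 × $3 = $15
  B to K: 35 × $6 = $210
  B to M: 15 × $8 = $120
Total cost = $405.
So B→M carries 15 kegs.

15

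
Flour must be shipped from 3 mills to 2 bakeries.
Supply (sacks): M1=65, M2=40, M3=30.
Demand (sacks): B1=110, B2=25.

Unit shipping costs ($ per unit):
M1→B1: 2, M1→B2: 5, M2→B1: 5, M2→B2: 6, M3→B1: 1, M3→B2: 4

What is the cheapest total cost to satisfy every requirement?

385

Optimal allocation:
  M1->B1: 65 × $2 = $130
  M2->B1: 15 × $5 = $75
  M2->B2: 25 × $6 = $150
  M3->B1: 30 × $1 = $30
Total = 130 + 75 + 150 + 30 = $385.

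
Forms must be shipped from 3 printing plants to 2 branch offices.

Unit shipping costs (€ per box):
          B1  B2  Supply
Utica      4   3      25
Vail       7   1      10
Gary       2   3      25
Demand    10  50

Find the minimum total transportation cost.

150

An optimal shipping plan:
  Utica→B2: 25 boxes
  Vail→B2: 10 boxes
  Gary→B1: 10 boxes
  Gary→B2: 15 boxes
Total cost = €150.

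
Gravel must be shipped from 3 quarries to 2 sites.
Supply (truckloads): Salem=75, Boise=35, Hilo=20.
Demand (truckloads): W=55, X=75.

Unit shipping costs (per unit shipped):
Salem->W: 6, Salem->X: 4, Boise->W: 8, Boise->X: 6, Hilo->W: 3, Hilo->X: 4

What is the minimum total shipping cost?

Optimal allocation:
  Salem→X: 75 truckloads
  Boise→W: 35 truckloads
  Hilo→W: 20 truckloads
Total cost = 640.

640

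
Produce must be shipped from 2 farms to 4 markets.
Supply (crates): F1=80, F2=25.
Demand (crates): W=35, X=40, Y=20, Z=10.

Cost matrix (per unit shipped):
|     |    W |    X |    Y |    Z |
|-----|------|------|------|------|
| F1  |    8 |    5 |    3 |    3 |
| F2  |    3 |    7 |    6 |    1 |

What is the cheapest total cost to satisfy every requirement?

Optimal allocation:
  F1→W: 10 crates
  F1→X: 40 crates
  F1→Y: 20 crates
  F1→Z: 10 crates
  F2→W: 25 crates
Total cost = 445.
(Supply check: F1 ships 80; F2 ships 25.)

445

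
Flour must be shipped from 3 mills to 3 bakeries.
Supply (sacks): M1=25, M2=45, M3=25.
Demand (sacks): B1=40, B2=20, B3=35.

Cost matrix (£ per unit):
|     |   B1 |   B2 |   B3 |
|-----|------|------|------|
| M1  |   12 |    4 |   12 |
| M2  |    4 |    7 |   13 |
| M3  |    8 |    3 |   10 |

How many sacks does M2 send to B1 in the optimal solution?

40

Solving gives:
  M1→B2: 20 × £4 = £80
  M1→B3: 5 × £12 = £60
  M2→B1: 40 × £4 = £160
  M2→B3: 5 × £13 = £65
  M3→B3: 25 × £10 = £250
Total cost = £615.
So M2→B1 carries 40 sacks.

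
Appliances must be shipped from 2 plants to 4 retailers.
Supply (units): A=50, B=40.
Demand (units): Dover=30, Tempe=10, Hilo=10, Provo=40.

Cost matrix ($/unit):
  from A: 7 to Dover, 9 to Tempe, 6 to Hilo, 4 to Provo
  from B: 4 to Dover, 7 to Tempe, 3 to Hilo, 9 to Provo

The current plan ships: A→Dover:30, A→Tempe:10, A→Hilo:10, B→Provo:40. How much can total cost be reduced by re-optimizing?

Current plan cost = 30·7 + 10·9 + 10·6 + 40·9 = $720.
Optimal plan:
  A–Tempe: 10 units
  A–Provo: 40 units
  B–Dover: 30 units
  B–Hilo: 10 units
Optimal cost = $400.
Saving = 720 − 400 = $320.

320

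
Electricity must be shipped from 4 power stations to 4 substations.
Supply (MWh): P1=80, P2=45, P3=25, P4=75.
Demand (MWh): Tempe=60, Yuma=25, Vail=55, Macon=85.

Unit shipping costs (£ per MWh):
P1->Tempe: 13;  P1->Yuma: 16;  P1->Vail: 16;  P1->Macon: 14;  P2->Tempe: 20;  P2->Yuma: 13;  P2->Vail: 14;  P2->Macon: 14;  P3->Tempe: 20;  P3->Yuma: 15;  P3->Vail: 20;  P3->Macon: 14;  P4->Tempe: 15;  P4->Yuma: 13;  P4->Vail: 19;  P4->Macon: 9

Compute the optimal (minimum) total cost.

Optimal allocation:
  P1->Tempe: 60 × £13 = £780
  P1->Vail: 10 × £16 = £160
  P1->Macon: 10 × £14 = £140
  P2->Vail: 45 × £14 = £630
  P3->Yuma: 25 × £15 = £375
  P4->Macon: 75 × £9 = £675
Total = 780 + 160 + 140 + 630 + 375 + 675 = £2760.

2760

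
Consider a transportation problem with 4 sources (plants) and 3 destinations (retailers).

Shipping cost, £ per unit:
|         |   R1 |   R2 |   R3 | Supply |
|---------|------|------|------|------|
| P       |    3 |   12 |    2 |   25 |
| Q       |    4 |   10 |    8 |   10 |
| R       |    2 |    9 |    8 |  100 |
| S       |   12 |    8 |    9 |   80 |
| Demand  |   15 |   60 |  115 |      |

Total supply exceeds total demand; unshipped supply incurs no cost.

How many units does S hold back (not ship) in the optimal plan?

Minimum-cost shipments:
  P–R3: 25 × £2 = £50
  Q–R3: 5 × £8 = £40
  R–R1: 15 × £2 = £30
  R–R3: 85 × £8 = £680
  S–R2: 60 × £8 = £480
Total cost = £1280.
S ships 60 of its 80, leaving 20.

20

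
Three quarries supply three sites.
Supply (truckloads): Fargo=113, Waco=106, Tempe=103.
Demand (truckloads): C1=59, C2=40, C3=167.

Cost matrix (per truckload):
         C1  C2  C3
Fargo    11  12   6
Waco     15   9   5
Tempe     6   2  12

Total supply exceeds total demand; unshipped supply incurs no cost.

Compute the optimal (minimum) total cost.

A cheapest plan:
  Fargo to C3: 61 × 6 = 366
  Waco to C3: 106 × 5 = 530
  Tempe to C1: 59 × 6 = 354
  Tempe to C2: 40 × 2 = 80
Total = 366 + 530 + 354 + 80 = 1330.

1330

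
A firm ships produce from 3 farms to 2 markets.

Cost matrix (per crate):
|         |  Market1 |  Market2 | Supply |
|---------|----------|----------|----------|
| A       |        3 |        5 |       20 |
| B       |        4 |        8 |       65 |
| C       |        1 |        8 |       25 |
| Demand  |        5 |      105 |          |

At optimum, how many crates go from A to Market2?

20

Solving gives:
  A–Market2: 20 × 5 = 100
  B–Market2: 65 × 8 = 520
  C–Market1: 5 × 1 = 5
  C–Market2: 20 × 8 = 160
Total cost = 785.
So A→Market2 carries 20 crates.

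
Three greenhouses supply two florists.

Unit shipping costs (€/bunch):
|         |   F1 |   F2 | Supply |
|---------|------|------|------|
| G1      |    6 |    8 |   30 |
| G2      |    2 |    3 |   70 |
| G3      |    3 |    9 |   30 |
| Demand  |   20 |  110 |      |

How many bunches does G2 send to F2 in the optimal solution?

70

The minimum-cost plan:
  G1→F2: 30 × €8 = €240
  G2→F2: 70 × €3 = €210
  G3→F1: 20 × €3 = €60
  G3→F2: 10 × €9 = €90
Total cost = €600.
So G2→F2 carries 70 bunches.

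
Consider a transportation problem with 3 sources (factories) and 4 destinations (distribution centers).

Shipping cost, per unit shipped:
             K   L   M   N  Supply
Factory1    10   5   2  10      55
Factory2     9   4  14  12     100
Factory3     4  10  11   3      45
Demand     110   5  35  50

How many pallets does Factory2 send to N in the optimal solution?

0

Solving gives:
  Factory1->K: 10 × 10 = 100
  Factory1->L: 5 × 5 = 25
  Factory1->M: 35 × 2 = 70
  Factory1->N: 5 × 10 = 50
  Factory2->K: 100 × 9 = 900
  Factory3->N: 45 × 3 = 135
Total cost = 1280.
The route Factory2→N is not used.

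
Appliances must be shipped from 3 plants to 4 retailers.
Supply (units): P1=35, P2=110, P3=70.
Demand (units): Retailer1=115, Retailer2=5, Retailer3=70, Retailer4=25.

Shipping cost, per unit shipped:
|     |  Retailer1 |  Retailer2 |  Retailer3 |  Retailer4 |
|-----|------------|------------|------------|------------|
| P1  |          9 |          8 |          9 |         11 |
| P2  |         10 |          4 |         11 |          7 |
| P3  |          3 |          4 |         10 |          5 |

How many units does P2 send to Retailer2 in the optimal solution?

Optimal shipments:
  P1–Retailer3: 35 × 9 = 315
  P2–Retailer1: 45 × 10 = 450
  P2–Retailer2: 5 × 4 = 20
  P2–Retailer3: 35 × 11 = 385
  P2–Retailer4: 25 × 7 = 175
  P3–Retailer1: 70 × 3 = 210
Total cost = 1555.
So P2→Retailer2 carries 5 units.

5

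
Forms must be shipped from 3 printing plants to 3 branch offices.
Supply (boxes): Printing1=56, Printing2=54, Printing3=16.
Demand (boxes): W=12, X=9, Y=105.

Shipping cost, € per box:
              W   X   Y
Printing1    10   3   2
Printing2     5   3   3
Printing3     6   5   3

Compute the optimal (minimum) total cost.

A cheapest plan:
  Printing1–Y: 56 × €2 = €112
  Printing2–W: 12 × €5 = €60
  Printing2–X: 9 × €3 = €27
  Printing2–Y: 33 × €3 = €99
  Printing3–Y: 16 × €3 = €48
Total = 112 + 60 + 27 + 99 + 48 = €346.
(Supply check: Printing1 ships 56; Printing2 ships 54; Printing3 ships 16.)

346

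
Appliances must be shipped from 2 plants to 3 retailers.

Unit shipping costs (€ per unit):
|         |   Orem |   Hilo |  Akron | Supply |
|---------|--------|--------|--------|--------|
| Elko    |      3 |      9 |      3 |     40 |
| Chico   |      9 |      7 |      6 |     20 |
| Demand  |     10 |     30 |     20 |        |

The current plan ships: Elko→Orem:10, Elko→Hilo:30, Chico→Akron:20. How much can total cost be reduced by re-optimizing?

100

Current plan cost = 10·3 + 30·9 + 20·6 = €420.
Optimal plan:
  Elko→Orem: 10 × €3 = €30
  Elko→Hilo: 10 × €9 = €90
  Elko→Akron: 20 × €3 = €60
  Chico→Hilo: 20 × €7 = €140
Optimal cost = €320.
Saving = 420 − 320 = €100.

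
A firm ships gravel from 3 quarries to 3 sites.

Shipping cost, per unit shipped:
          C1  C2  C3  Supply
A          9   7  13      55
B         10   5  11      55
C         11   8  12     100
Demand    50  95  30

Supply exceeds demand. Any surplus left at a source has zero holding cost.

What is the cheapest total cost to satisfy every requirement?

Optimal allocation:
  A->C1: 50 × 9 = 450
  A->C2: 5 × 7 = 35
  B->C2: 55 × 5 = 275
  C->C2: 35 × 8 = 280
  C->C3: 30 × 12 = 360
Total = 450 + 35 + 275 + 280 + 360 = 1400.
(Supply check: A ships 55; B ships 55; C ships 65.)

1400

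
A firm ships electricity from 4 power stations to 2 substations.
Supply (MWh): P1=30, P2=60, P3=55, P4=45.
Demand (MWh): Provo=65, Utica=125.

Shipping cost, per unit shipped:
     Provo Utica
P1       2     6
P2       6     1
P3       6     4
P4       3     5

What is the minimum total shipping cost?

One minimum-cost allocation:
  P1→Provo: 30 × 2 = 60
  P2→Utica: 60 × 1 = 60
  P3→Utica: 55 × 4 = 220
  P4→Provo: 35 × 3 = 105
  P4→Utica: 10 × 5 = 50
Total = 60 + 60 + 220 + 105 + 50 = 495.

495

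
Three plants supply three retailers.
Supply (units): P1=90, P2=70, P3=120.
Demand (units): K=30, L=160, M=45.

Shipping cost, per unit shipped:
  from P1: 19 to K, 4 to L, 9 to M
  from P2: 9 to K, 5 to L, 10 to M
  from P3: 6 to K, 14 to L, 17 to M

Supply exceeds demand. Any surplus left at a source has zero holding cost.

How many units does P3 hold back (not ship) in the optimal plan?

An optimal plan:
  P1->L: 90 × 4 = 360
  P2->L: 70 × 5 = 350
  P3->K: 30 × 6 = 180
  P3->M: 45 × 17 = 765
Total cost = 1655.
P3 ships 75 of its 120, leaving 45.

45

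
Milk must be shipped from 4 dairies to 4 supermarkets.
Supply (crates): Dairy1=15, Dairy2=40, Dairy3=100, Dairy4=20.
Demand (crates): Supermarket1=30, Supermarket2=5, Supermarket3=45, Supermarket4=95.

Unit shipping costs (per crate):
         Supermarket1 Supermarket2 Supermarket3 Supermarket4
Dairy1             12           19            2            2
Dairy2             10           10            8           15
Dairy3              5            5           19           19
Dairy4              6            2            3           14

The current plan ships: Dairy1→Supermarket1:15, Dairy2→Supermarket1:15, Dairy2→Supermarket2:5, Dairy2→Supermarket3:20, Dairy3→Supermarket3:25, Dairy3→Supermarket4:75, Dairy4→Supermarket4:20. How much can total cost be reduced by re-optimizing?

Current plan cost = 15·12 + 15·10 + 5·10 + 20·8 + 25·19 + 75·19 + 20·14 = 2720.
Optimal plan:
  Dairy1->Supermarket4: 15 × 2 = 30
  Dairy2->Supermarket3: 25 × 8 = 200
  Dairy2->Supermarket4: 15 × 15 = 225
  Dairy3->Supermarket1: 30 × 5 = 150
  Dairy3->Supermarket2: 5 × 5 = 25
  Dairy3->Supermarket4: 65 × 19 = 1235
  Dairy4->Supermarket3: 20 × 3 = 60
Optimal cost = 1925.
Saving = 2720 − 1925 = 795.

795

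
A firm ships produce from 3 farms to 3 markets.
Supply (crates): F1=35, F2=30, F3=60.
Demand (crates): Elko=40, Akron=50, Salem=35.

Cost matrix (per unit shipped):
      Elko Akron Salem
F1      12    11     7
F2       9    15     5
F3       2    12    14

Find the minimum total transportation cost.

835

Optimal allocation:
  F1->Akron: 30 crates
  F1->Salem: 5 crates
  F2->Salem: 30 crates
  F3->Elko: 40 crates
  F3->Akron: 20 crates
Total cost = 835.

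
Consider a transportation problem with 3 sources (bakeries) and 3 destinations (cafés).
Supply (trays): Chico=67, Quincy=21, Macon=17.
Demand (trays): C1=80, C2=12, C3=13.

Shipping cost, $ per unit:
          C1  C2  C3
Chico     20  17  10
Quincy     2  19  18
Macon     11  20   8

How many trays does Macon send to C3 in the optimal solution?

0

The minimum-cost plan:
  Chico to C1: 42 × $20 = $840
  Chico to C2: 12 × $17 = $204
  Chico to C3: 13 × $10 = $130
  Quincy to C1: 21 × $2 = $42
  Macon to C1: 17 × $11 = $187
Total cost = $1403.
The route Macon→C3 is not used.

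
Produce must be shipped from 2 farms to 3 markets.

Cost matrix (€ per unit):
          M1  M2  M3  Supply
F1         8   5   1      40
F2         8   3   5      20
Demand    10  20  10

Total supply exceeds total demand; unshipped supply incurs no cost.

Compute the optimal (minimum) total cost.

An optimal shipping plan:
  F1–M1: 10 × €8 = €80
  F1–M3: 10 × €1 = €10
  F2–M2: 20 × €3 = €60
Total = 80 + 10 + 60 = €150.

150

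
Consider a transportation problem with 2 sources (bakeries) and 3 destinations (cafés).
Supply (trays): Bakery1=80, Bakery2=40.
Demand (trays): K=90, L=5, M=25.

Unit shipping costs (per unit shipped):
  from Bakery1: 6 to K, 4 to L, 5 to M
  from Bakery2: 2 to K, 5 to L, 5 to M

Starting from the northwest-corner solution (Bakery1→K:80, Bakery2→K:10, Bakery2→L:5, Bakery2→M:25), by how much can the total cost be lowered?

Current plan cost = 80·6 + 10·2 + 5·5 + 25·5 = 650.
Optimal plan:
  Bakery1–K: 50 × 6 = 300
  Bakery1–L: 5 × 4 = 20
  Bakery1–M: 25 × 5 = 125
  Bakery2–K: 40 × 2 = 80
Optimal cost = 525.
Saving = 650 − 525 = 125.

125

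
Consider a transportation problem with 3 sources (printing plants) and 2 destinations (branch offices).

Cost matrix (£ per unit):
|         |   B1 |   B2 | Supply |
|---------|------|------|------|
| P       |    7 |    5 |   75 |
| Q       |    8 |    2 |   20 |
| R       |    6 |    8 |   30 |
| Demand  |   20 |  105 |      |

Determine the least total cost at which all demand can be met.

Optimal allocation:
  P→B2: 75 boxes
  Q→B2: 20 boxes
  R→B1: 20 boxes
  R→B2: 10 boxes
Total cost = £615.
(Supply check: P ships 75; Q ships 20; R ships 30.)

615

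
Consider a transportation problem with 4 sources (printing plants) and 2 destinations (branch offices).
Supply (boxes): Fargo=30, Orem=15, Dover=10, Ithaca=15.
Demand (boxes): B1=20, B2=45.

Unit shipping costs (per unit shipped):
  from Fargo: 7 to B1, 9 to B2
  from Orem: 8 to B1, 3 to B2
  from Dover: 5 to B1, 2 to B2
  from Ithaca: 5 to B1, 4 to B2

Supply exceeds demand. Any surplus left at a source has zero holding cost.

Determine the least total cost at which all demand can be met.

An optimal shipping plan:
  Fargo→B1: 20 × 7 = 140
  Fargo→B2: 5 × 9 = 45
  Orem→B2: 15 × 3 = 45
  Dover→B2: 10 × 2 = 20
  Ithaca→B2: 15 × 4 = 60
Total = 140 + 45 + 45 + 20 + 60 = 310.
(Supply check: Fargo ships 25; Orem ships 15; Dover ships 10; Ithaca ships 15.)

310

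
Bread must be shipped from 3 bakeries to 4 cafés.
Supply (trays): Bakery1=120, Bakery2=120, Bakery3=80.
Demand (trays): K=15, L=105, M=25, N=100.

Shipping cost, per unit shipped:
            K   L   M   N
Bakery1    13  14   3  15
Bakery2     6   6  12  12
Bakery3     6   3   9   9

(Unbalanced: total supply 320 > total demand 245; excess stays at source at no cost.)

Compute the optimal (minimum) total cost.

An optimal shipping plan:
  Bakery1 to M: 25 × 3 = 75
  Bakery1 to N: 20 × 15 = 300
  Bakery2 to K: 15 × 6 = 90
  Bakery2 to L: 105 × 6 = 630
  Bakery3 to N: 80 × 9 = 720
Total = 75 + 300 + 90 + 630 + 720 = 1815.

1815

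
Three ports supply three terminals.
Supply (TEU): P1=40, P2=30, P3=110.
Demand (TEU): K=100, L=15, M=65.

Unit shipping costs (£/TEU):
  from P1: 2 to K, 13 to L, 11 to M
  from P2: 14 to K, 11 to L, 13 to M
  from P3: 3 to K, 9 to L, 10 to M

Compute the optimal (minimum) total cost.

1120

A cheapest plan:
  P1->K: 40 × £2 = £80
  P2->L: 15 × £11 = £165
  P2->M: 15 × £13 = £195
  P3->K: 60 × £3 = £180
  P3->M: 50 × £10 = £500
Total = 80 + 165 + 195 + 180 + 500 = £1120.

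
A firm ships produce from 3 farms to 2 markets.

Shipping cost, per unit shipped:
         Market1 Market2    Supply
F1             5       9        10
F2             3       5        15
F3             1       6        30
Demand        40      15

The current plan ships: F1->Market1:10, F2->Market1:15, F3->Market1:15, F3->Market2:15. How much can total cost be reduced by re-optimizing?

45

Current plan cost = 10·5 + 15·3 + 15·1 + 15·6 = 200.
Optimal plan:
  F1–Market1: 10 × 5 = 50
  F2–Market2: 15 × 5 = 75
  F3–Market1: 30 × 1 = 30
Optimal cost = 155.
Saving = 200 − 155 = 45.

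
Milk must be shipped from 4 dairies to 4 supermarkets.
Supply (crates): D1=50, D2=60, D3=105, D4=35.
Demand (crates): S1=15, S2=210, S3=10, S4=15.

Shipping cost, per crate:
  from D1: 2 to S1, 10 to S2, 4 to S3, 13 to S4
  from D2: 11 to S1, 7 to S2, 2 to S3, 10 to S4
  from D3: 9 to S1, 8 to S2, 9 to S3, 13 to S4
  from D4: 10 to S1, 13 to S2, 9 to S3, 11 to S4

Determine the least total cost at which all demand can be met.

2005

An optimal shipping plan:
  D1 to S1: 15 crates
  D1 to S2: 25 crates
  D1 to S3: 10 crates
  D2 to S2: 60 crates
  D3 to S2: 105 crates
  D4 to S2: 20 crates
  D4 to S4: 15 crates
Total cost = 2005.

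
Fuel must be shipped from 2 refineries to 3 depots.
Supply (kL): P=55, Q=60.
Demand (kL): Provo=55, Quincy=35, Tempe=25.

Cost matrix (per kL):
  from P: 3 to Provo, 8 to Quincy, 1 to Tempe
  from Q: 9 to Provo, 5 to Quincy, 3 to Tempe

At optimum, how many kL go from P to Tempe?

0

Solving gives:
  P–Provo: 55 × 3 = 165
  Q–Quincy: 35 × 5 = 175
  Q–Tempe: 25 × 3 = 75
Total cost = 415.
The route P→Tempe is not used.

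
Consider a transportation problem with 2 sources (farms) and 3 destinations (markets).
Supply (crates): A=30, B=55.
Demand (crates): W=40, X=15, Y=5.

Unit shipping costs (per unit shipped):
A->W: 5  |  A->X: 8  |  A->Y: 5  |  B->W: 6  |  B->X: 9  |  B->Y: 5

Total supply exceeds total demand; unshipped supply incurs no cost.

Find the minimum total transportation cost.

370

A cheapest plan:
  A->W: 30 × 5 = 150
  B->W: 10 × 6 = 60
  B->X: 15 × 9 = 135
  B->Y: 5 × 5 = 25
Total = 150 + 60 + 135 + 25 = 370.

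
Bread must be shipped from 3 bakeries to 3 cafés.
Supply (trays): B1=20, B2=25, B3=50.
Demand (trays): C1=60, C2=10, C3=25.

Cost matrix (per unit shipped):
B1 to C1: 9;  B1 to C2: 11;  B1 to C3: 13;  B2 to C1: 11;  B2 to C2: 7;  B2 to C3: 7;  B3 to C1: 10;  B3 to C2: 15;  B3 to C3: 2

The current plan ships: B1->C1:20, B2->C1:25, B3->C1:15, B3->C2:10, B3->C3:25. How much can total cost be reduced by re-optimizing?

90

Current plan cost = 20·9 + 25·11 + 15·10 + 10·15 + 25·2 = 805.
Optimal plan:
  B1->C1: 20 × 9 = 180
  B2->C1: 15 × 11 = 165
  B2->C2: 10 × 7 = 70
  B3->C1: 25 × 10 = 250
  B3->C3: 25 × 2 = 50
Optimal cost = 715.
Saving = 805 − 715 = 90.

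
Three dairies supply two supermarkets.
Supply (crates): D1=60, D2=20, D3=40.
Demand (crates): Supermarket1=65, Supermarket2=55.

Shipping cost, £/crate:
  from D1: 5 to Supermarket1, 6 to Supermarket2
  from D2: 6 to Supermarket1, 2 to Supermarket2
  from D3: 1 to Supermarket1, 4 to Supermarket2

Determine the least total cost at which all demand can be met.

415

An optimal shipping plan:
  D1->Supermarket1: 25 × £5 = £125
  D1->Supermarket2: 35 × £6 = £210
  D2->Supermarket2: 20 × £2 = £40
  D3->Supermarket1: 40 × £1 = £40
Total = 125 + 210 + 40 + 40 = £415.
(Supply check: D1 ships 60; D2 ships 20; D3 ships 40.)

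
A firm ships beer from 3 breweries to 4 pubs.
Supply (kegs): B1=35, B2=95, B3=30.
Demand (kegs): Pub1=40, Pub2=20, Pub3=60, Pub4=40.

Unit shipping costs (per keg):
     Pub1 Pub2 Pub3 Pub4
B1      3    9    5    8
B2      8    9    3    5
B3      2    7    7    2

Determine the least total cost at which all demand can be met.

One minimum-cost allocation:
  B1 to Pub1: 35 × 3 = 105
  B2 to Pub2: 20 × 9 = 180
  B2 to Pub3: 60 × 3 = 180
  B2 to Pub4: 15 × 5 = 75
  B3 to Pub1: 5 × 2 = 10
  B3 to Pub4: 25 × 2 = 50
Total = 105 + 180 + 180 + 75 + 10 + 50 = 600.

600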